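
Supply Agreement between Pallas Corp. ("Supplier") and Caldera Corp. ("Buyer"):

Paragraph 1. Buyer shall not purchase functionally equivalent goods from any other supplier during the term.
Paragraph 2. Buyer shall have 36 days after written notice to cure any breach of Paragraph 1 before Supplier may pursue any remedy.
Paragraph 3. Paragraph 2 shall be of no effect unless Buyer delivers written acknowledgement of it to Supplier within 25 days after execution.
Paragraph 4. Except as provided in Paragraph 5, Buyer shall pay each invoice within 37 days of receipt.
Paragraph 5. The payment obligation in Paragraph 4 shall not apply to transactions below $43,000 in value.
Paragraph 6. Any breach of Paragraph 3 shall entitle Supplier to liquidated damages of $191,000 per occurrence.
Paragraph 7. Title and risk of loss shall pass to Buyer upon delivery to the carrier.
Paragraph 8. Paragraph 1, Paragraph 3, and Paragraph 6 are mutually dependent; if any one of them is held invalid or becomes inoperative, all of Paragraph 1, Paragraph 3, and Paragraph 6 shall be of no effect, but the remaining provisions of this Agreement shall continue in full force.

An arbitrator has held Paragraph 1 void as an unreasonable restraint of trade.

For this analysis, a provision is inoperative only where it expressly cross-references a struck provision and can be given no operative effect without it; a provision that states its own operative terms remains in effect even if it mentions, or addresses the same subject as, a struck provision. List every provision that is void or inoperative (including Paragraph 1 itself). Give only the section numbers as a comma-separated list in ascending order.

Paragraph 1 is struck. Paragraph 2 merely fixes the cure period for breach of Paragraph 1; with Paragraph 1 gone it has nothing to operate on and falls away. Paragraph 3 merely fixes the acknowledgement condition for Paragraph 2; with Paragraph 2 gone it has nothing to operate on and falls away. Paragraph 6 has no operative effect of its own apart from Paragraph 3 and is therefore inoperative. Paragraph 8 declares Paragraph 1, Paragraph 3, and Paragraph 6 mutually dependent; since one of them has fallen, all of them are of no effect. The remainder continues in force under Paragraph 8. That leaves Paragraph 4, Paragraph 5, Paragraph 7, and Paragraph 8 in effect.

1, 2, 3, 6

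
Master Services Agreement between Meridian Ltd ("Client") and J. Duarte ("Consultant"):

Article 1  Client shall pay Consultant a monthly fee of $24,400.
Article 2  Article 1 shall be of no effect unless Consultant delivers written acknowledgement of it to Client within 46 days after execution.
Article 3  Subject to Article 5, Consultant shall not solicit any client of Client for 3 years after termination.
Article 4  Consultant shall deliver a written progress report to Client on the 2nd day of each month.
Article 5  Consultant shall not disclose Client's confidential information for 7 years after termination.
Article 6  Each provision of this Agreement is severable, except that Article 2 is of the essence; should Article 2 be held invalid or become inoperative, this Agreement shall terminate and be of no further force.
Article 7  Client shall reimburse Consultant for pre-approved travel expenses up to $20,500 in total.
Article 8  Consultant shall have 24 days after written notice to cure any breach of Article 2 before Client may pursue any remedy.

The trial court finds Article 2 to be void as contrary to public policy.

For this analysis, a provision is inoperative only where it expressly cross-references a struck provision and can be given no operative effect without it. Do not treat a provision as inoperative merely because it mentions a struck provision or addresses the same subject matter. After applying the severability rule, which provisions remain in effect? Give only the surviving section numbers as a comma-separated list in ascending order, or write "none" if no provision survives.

Article 2 is struck. Article 8 merely fixes the cure period for breach of Article 2; with Article 2 gone it has nothing to operate on and falls away. Article 6 makes Article 2 an essential term, and Article 2 is the provision held invalid; under Article 6, the entire Agreement is therefore void. No provision of the Agreement survives.

none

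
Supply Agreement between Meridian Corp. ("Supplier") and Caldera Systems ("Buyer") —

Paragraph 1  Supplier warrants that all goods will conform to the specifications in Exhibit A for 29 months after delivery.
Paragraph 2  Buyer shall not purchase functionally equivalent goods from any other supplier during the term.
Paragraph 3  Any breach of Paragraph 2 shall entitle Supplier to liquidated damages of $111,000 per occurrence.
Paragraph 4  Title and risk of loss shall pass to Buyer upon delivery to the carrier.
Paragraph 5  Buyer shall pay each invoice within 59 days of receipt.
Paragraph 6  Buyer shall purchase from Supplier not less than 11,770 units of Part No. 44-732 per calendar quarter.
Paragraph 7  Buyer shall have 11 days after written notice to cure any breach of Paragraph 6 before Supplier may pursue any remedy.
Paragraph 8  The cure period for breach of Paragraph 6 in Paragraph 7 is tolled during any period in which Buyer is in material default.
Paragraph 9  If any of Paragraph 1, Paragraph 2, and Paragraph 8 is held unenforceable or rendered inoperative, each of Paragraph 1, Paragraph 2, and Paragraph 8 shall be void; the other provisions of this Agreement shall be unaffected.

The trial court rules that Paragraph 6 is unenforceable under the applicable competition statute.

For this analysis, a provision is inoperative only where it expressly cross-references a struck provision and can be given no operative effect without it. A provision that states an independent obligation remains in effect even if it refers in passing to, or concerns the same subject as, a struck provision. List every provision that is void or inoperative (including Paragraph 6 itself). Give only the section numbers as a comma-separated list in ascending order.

Paragraph 6 is struck. The only function of Paragraph 7 is the cure period for breach of Paragraph 6, so it cannot stand once Paragraph 6 is removed. Paragraph 8 operates only by reference to Paragraph 7, so it falls with Paragraph 7. Paragraph 9 declares Paragraph 1, Paragraph 2, and Paragraph 8 mutually dependent; since one of them has fallen, all of them are of no effect. That brings down Paragraph 1 and Paragraph 2 as well. Paragraph 3 in turn depends solely on a provision now struck and likewise falls. The remainder continues in force under Paragraph 9. Paragraph 4, Paragraph 5, and Paragraph 9 remain in effect.

1, 2, 3, 6, 7, 8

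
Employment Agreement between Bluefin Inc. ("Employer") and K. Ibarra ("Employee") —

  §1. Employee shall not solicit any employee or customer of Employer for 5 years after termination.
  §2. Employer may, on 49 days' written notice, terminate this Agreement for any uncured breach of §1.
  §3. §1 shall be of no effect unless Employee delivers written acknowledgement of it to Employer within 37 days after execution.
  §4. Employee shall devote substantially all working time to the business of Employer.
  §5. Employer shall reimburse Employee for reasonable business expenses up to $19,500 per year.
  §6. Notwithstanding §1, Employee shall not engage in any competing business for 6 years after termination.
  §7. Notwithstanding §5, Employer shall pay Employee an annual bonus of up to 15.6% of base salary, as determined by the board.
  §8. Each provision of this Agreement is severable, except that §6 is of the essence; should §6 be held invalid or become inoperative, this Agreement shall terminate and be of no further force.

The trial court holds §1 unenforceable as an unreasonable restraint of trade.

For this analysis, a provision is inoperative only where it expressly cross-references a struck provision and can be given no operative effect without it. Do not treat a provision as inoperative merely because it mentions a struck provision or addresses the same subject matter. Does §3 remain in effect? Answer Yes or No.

No

§1 is struck. §2 merely fixes the termination right for breach of §1; with §1 gone it has nothing to operate on and falls away. §3 has no operative effect of its own apart from §1 and is therefore inoperative. Although §6 refers to §1, its operative terms do not depend on §1, so it remains in effect. §8 makes §6 an essential term, but §6 is unaffected, so the severability proviso in §8 preserves the remaining provisions. That leaves §4, §5, §6, §7, and §8 in effect. §3 is among the inoperative provisions, so the answer is no.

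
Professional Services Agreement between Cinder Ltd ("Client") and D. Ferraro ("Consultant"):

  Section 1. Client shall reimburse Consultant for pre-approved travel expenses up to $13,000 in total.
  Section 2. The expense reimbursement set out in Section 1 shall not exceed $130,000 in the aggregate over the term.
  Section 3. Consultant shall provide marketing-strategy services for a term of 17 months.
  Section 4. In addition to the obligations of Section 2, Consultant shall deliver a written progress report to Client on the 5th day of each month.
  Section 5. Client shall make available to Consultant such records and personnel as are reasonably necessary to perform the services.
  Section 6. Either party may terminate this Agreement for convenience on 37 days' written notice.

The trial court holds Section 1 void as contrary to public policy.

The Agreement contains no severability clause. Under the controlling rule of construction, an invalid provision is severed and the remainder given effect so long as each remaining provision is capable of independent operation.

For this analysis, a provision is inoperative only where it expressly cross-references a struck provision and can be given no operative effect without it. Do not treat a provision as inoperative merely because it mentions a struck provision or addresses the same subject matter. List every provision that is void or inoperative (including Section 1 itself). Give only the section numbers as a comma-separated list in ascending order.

1, 2

Section 1 is struck. Section 2 operates only by reference to Section 1, so it falls with Section 1. Section 4 mentions Section 2 but its own obligation stands independently of Section 2, so Section 4 is not affected. With no severability clause, the stated default rule severs what cannot stand and enforces each remaining provision that can operate on its own. Section 3, Section 4, Section 5, and Section 6 remain in effect.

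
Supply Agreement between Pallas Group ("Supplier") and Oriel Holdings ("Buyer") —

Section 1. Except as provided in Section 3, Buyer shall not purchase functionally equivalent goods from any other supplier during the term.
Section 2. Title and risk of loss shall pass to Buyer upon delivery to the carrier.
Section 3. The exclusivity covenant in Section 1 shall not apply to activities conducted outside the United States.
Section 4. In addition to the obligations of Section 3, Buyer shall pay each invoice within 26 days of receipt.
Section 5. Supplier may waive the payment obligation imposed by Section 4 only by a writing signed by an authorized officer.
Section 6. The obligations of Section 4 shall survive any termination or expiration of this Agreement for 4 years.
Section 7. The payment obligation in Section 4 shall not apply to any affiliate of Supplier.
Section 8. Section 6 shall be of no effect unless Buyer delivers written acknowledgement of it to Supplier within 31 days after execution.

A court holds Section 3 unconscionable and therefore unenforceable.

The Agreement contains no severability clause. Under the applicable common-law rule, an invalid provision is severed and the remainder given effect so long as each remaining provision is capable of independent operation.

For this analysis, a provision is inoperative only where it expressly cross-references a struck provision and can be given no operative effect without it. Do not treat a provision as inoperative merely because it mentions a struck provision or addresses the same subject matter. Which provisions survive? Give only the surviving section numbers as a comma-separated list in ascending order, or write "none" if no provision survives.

Section 3 is struck. Section 1 mentions Section 3 but its own obligation stands independently of Section 3, so Section 1 is not affected. Section 4 mentions Section 3 but its own obligation stands independently of Section 3, so Section 4 is not affected. Nothing else in the Agreement is defined by reference to Section 3. With no severability clause, the stated default rule severs what cannot stand and enforces each remaining provision that can operate on its own. That leaves Section 1, Section 2, Section 4, Section 5, Section 6, Section 7, and Section 8 in effect.

1, 2, 4, 5, 6, 7, 8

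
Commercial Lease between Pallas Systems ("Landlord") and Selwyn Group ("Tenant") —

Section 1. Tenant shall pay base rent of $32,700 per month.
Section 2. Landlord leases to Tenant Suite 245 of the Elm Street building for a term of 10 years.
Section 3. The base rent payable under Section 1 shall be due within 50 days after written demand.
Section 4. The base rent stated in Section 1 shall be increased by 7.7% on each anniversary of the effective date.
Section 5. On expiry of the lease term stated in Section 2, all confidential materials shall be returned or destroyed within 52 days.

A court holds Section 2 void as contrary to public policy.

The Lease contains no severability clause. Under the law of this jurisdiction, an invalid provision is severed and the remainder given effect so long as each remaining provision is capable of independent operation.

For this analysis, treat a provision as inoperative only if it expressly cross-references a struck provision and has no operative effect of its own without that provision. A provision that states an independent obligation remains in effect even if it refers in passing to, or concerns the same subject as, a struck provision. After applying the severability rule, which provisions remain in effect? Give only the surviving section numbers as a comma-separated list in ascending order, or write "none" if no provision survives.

1, 3, 4

Section 2 is struck. Section 5 merely fixes the return obligation tied to Section 2; with Section 2 gone it has nothing to operate on and falls away. With no severability clause, the stated default rule severs what cannot stand and enforces each remaining provision that can operate on its own. That leaves Section 1, Section 3, and Section 4 in effect.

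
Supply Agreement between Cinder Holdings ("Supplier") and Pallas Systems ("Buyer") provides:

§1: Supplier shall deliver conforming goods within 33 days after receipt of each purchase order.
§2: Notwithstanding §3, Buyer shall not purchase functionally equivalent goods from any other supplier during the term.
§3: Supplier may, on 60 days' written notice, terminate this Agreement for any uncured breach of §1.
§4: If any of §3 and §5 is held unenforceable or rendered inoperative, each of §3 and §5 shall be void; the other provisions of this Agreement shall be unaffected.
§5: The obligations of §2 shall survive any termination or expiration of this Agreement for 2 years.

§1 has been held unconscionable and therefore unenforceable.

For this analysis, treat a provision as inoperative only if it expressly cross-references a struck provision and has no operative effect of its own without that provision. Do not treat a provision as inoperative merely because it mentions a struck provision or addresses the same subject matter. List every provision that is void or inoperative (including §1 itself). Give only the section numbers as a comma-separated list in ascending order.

1, 3, 5

§1 is struck. The only function of §3 is the termination right for breach of §1, so it cannot stand once §1 is removed. §2 mentions §3 but its own obligation stands independently of §3, so §2 is not affected. §4 declares §3 and §5 mutually dependent; since one of them has fallen, all of them are of no effect. That brings down §5 as well. The remainder continues in force under §4. That leaves §2 and §4 in effect.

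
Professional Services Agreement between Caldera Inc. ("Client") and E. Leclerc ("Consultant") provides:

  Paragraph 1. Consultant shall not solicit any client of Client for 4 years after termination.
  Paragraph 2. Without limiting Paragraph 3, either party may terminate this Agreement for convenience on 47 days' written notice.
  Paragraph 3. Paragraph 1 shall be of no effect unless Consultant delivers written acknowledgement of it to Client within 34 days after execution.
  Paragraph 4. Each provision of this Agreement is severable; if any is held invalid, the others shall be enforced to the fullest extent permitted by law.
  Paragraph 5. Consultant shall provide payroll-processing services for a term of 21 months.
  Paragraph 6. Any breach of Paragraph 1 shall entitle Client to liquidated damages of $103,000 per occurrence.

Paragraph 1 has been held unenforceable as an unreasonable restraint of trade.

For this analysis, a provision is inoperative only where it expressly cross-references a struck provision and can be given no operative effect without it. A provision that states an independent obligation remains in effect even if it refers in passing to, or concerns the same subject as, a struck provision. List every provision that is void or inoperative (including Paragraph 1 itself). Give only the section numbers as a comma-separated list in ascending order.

1, 3, 6

Paragraph 1 is struck. The only function of Paragraph 3 is the acknowledgement condition for Paragraph 1, so it cannot stand once Paragraph 1 is removed. The whole of Paragraph 6 is the liquidated-damages amount, defined by reference to Paragraph 1, so Paragraph 6 cannot stand once Paragraph 1 is removed. Although Paragraph 2 refers to Paragraph 3, its operative terms do not depend on Paragraph 3, so it remains in effect. Paragraph 4 is a severability clause and preserves every provision that can still be given independent effect. Paragraph 2, Paragraph 4, and Paragraph 5 remain in effect.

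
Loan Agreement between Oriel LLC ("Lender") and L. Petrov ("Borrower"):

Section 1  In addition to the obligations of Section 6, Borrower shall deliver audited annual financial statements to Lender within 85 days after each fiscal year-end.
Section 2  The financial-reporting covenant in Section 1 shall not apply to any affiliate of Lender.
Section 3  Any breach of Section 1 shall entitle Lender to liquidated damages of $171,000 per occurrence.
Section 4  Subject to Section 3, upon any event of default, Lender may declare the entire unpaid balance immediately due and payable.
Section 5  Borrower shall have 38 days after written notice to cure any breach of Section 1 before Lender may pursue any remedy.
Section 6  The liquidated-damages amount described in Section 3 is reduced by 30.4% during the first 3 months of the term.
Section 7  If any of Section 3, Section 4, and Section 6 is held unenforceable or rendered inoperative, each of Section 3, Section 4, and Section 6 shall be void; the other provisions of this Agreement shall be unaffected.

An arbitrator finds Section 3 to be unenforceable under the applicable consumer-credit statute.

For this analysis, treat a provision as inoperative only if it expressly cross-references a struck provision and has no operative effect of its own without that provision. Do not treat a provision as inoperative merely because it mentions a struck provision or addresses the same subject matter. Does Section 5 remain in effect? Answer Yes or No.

Yes

Section 3 is struck. Section 6 operates only by reference to Section 3, so it falls with Section 3. Section 1 mentions Section 6 but its own obligation stands independently of Section 6, so Section 1 is not affected. Section 7 declares Section 3, Section 4, and Section 6 mutually dependent; since one of them has fallen, all of them are of no effect. That brings down Section 4 as well. The remainder continues in force under Section 7. Section 1, Section 2, Section 5, and Section 7 remain in effect. Section 5 is among the surviving provisions, so the answer is yes.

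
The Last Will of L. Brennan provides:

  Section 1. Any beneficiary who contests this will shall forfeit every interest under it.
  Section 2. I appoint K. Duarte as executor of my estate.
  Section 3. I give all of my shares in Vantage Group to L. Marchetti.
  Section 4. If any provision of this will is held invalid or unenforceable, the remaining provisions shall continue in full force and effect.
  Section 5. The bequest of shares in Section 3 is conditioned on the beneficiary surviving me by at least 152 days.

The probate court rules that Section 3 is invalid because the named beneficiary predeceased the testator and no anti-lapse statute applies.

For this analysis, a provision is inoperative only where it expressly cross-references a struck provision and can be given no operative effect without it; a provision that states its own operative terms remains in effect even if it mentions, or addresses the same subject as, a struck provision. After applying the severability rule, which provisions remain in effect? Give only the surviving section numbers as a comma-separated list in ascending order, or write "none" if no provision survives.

1, 2, 4

Section 3 is struck. The only function of Section 5 is the survivorship condition on Section 3, so it cannot stand once Section 3 is removed. Under the severability clause in Section 4, the remaining provisions continue in force. Section 1, Section 2, and Section 4 remain in effect.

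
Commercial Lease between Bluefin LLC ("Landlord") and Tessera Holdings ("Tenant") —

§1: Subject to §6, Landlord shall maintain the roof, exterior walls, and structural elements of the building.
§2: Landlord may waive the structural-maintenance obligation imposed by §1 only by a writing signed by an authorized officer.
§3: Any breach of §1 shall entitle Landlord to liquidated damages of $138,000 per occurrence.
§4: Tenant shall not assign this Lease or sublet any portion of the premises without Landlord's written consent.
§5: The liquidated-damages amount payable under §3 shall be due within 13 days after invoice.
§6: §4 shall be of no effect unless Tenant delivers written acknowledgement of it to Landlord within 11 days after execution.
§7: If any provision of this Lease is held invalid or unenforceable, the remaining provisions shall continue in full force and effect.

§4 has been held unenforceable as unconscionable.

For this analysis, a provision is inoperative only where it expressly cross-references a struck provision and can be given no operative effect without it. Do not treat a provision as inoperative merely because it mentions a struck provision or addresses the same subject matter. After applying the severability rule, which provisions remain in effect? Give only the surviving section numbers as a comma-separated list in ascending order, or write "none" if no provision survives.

§4 is struck. §6 merely fixes the acknowledgement condition for §4; with §4 gone it has nothing to operate on and falls away. §1 mentions §6 but its own obligation stands independently of §6, so §1 is not affected. §7 is a severability clause and preserves every provision that can still be given independent effect. The provisions still in force are §1, §2, §3, §5, and §7.

1, 2, 3, 5, 7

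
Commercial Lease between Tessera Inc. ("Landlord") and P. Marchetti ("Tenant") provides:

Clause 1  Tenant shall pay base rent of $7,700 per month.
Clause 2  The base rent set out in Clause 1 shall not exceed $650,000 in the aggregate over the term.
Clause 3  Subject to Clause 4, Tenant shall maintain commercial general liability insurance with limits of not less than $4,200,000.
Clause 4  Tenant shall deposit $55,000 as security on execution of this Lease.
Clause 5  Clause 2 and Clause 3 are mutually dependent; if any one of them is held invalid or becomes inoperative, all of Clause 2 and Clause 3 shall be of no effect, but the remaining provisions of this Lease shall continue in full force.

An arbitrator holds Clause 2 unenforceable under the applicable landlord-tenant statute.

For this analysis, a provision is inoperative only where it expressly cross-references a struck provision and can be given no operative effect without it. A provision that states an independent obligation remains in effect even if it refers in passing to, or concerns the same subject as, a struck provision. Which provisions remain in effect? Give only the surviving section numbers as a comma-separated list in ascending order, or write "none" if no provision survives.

Clause 2 is struck. Nothing else in the Lease is defined by reference to Clause 2. Clause 5 declares Clause 2 and Clause 3 mutually dependent; since one of them has fallen, all of them are of no effect. That brings down Clause 3 as well. The remainder continues in force under Clause 5. Clause 1, Clause 4, and Clause 5 remain in effect.

1, 4, 5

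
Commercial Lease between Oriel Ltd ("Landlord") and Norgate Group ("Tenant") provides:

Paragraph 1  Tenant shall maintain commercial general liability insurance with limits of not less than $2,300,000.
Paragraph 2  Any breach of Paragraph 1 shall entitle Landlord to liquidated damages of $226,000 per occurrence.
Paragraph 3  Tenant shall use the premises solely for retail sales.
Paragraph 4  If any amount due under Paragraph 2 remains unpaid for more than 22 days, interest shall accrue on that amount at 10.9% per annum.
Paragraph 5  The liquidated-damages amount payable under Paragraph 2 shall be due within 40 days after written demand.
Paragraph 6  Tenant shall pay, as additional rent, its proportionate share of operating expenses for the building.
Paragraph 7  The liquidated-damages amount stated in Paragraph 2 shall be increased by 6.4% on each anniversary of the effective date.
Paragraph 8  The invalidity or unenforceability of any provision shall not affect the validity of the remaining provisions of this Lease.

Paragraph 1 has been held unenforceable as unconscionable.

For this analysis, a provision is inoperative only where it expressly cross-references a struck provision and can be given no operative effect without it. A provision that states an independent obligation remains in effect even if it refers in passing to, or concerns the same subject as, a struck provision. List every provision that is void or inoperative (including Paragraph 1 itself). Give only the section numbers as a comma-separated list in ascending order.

Paragraph 1 is struck. The whole of Paragraph 2 is the liquidated-damages amount, defined by reference to Paragraph 1, so Paragraph 2 cannot stand once Paragraph 1 is removed. Paragraph 4 does nothing except set the default interest on the liquidated-damages amount by reference to Paragraph 2; with Paragraph 2 gone it has no independent effect and is inoperative. Paragraph 5 has no operative effect of its own apart from Paragraph 2 and is therefore inoperative. The whole of Paragraph 7 is the escalation of the liquidated-damages amount, defined by reference to Paragraph 2, so Paragraph 7 cannot stand once Paragraph 2 is removed. Paragraph 8 is a severability clause and preserves every provision that can still be given independent effect. The provisions still in force are Paragraph 3, Paragraph 6, and Paragraph 8.

1, 2, 4, 5, 7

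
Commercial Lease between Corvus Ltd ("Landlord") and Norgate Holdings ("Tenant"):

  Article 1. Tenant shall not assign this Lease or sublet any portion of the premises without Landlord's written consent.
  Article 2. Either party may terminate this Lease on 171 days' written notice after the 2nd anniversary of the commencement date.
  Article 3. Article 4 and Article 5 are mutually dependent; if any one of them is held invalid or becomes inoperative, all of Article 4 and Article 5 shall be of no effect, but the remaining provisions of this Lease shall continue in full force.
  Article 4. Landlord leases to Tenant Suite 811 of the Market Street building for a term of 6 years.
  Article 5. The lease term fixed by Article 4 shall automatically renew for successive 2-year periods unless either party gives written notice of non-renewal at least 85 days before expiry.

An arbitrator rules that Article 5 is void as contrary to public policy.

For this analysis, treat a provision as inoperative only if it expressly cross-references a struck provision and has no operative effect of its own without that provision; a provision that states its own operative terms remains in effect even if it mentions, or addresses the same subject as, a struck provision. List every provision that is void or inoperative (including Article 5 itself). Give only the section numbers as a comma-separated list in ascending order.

Article 5 is struck. Nothing else in the Lease is defined by reference to Article 5. Article 3 declares Article 4 and Article 5 mutually dependent; since one of them has fallen, all of them are of no effect. That brings down Article 4 as well. The remainder continues in force under Article 3. That leaves Article 1, Article 2, and Article 3 in effect.

4, 5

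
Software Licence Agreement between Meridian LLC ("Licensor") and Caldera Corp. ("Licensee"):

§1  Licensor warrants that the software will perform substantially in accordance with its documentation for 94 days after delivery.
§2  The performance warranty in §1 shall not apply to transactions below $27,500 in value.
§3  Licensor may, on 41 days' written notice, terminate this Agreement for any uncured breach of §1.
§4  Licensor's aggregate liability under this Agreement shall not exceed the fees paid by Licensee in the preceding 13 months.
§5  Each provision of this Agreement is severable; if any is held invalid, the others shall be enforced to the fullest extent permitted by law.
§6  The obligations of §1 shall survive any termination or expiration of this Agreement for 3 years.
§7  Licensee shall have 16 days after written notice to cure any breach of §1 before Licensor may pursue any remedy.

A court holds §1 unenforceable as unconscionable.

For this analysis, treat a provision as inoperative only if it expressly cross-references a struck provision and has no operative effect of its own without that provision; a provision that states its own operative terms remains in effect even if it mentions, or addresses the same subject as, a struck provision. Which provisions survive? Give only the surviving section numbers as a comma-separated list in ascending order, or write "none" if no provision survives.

§1 is struck. §2 does nothing except set the carve-out from the performance warranty by reference to §1; with §1 gone it has no independent effect and is inoperative. §3 operates only by reference to §1, so it falls with §1. §6 has no operative effect of its own apart from §1 and is therefore inoperative. §7 operates only by reference to §1, so it falls with §1. §5 is a severability clause and preserves every provision that can still be given independent effect. That leaves §4 and §5 in effect.

4, 5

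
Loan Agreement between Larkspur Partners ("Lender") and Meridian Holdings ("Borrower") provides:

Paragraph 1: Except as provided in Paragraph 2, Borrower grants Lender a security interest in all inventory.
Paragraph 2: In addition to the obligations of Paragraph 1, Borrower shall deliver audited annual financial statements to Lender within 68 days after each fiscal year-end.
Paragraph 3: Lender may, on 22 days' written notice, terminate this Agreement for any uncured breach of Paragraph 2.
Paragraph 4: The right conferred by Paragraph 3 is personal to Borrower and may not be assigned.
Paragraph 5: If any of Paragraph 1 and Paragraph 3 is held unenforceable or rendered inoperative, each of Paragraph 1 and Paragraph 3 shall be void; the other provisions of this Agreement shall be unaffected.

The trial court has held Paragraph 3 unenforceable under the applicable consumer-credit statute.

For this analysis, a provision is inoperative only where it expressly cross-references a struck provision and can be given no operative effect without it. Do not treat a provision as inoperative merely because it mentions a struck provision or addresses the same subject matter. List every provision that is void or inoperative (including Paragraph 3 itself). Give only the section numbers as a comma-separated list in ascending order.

1, 3, 4

Paragraph 3 is struck. Paragraph 4 operates only by reference to Paragraph 3, so it falls with Paragraph 3. Although Paragraph 2 refers to Paragraph 1, its operative terms do not depend on Paragraph 1, so it remains in effect. Paragraph 5 declares Paragraph 1 and Paragraph 3 mutually dependent; since one of them has fallen, all of them are of no effect. That brings down Paragraph 1 as well. The remainder continues in force under Paragraph 5. That leaves Paragraph 2 and Paragraph 5 in effect.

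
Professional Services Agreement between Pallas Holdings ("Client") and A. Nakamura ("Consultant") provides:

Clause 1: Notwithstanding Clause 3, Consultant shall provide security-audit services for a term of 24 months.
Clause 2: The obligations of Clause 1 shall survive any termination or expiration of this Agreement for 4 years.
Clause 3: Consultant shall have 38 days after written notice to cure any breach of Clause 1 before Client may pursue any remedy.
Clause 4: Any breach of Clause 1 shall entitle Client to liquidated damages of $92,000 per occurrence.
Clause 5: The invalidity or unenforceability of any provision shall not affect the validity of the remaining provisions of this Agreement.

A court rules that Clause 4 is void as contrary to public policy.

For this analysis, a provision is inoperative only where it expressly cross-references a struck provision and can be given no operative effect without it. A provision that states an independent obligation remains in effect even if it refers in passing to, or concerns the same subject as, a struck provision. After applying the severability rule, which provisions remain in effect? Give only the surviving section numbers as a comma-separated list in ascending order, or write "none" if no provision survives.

1, 2, 3, 5

Clause 4 is struck. Nothing else in the Agreement is defined by reference to Clause 4. Under the severability clause in Clause 5, the remaining provisions continue in force. Clause 1, Clause 2, Clause 3, and Clause 5 remain in effect.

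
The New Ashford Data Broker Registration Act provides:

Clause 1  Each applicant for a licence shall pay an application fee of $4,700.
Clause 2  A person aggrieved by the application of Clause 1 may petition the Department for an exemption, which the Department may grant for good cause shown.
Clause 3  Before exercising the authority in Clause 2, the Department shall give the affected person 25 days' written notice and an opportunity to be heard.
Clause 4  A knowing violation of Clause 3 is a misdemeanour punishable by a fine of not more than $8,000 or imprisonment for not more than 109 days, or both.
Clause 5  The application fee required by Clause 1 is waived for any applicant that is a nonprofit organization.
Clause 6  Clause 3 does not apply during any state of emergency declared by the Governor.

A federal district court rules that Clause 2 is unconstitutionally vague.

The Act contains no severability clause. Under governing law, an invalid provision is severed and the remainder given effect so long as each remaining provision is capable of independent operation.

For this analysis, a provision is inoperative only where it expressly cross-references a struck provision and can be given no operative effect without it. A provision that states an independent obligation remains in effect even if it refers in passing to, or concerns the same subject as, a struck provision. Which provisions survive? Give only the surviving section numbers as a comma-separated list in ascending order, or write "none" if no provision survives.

Clause 2 is struck. The only function of Clause 3 is the notice-and-hearing requirement for Clause 2, so it cannot stand once Clause 2 is removed. Clause 4 has no operative effect of its own apart from Clause 3 and is therefore inoperative. Clause 6 has no operative effect of its own apart from Clause 3 and is therefore inoperative. Under the stated default rule, only provisions that cannot operate independently fall away; the rest are enforced. Clause 1 and Clause 5 remain in effect.

1, 5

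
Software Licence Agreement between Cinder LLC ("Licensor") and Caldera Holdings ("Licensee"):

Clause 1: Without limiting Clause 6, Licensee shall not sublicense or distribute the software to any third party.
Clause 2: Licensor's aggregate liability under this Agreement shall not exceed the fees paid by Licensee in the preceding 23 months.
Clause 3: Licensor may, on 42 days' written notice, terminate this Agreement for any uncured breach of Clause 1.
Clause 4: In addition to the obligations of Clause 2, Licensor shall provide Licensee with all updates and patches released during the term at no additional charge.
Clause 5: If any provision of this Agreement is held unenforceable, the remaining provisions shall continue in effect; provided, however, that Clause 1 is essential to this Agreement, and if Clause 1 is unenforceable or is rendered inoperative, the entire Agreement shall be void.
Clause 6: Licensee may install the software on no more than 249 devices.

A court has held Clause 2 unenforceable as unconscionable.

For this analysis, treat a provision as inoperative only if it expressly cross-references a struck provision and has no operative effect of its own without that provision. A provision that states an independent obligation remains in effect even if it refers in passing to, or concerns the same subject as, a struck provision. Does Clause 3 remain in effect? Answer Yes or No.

Yes

Clause 2 is struck. Clause 4 mentions Clause 2 but its own obligation stands independently of Clause 2, so Clause 4 is not affected. Nothing else in the Agreement is defined by reference to Clause 2. Clause 5 makes Clause 1 an essential term, but Clause 1 is unaffected, so the severability proviso in Clause 5 preserves the remaining provisions. Clause 1, Clause 3, Clause 4, Clause 5, and Clause 6 remain in effect. Clause 3 is among the surviving provisions, so the answer is yes.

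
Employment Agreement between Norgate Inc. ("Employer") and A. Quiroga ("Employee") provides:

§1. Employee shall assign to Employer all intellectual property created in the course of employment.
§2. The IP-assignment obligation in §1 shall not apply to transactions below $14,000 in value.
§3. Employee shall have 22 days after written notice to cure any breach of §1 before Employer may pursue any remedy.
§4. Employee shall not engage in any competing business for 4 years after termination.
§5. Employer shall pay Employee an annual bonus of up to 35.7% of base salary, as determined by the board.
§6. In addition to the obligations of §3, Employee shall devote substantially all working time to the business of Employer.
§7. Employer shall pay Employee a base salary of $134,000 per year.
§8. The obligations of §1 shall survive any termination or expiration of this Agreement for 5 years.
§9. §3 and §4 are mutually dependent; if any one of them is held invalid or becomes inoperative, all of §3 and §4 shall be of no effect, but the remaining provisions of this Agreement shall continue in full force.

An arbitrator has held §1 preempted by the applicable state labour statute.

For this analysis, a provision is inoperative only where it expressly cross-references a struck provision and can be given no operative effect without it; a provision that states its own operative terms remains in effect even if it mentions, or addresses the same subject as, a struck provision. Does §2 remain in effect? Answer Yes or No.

No

§1 is struck. §2 has no operative effect of its own apart from §1 and is therefore inoperative. §3 has no operative effect of its own apart from §1 and is therefore inoperative. §8 merely fixes the survival period for §1; with §1 gone it has nothing to operate on and falls away. Although §6 refers to §3, its operative terms do not depend on §3, so it remains in effect. §9 declares §3 and §4 mutually dependent; since one of them has fallen, all of them are of no effect. That brings down §4 as well. The remainder continues in force under §9. §5, §6, §7, and §9 remain in effect. §2 is among the inoperative provisions, so the answer is no.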